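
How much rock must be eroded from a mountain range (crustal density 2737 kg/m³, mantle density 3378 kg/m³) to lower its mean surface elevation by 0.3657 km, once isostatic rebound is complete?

1.93 km

Net drop Δ = e − u = e − e ρ_c/ρ_m = e (ρ_m − ρ_c)/ρ_m.
e = Δ ρ_m/(ρ_m − ρ_c) = 0.3657 km × 3378/641 = 1.93 km.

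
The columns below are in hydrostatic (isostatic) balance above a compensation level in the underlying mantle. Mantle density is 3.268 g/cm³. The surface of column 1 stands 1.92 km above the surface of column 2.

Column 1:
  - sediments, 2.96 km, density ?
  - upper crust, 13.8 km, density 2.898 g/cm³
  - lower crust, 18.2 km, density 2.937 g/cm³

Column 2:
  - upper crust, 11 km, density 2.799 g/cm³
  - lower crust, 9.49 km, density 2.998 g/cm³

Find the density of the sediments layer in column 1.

2.3 g/cm³

Take the compensation level at the base of the deeper column (depth z_c below the surface of column 1) and equate Σ ρ_i t_i down to z_c; mantle fills any gap and the z_c terms cancel.
Column 1: 2.96×ρ + 13.8×2.898 + 18.2×2.937 + (z_c − 34.96)×3.268
Column 2: 1.92×0 + 11×2.799 + 9.49×2.998 + (z_c − 1.92 − 20.49)×3.268
The z_c×3.268 term appears on both sides and cancels. Collect the known terms of each column as K = Σ(ρt)_known − 3.268 × (depth of known layers): K_1 = 93.4458 − 3.268×34.96 = −20.80348; K_2 = 59.24002 − 3.268×(1.92 + 20.49) = −13.99586.
Balance: K_1 + 2.96×ρ = K_2, so ρ = (K_2 − K_1)/2.96 = 6.80762/2.96 = 2.3 g/cm³.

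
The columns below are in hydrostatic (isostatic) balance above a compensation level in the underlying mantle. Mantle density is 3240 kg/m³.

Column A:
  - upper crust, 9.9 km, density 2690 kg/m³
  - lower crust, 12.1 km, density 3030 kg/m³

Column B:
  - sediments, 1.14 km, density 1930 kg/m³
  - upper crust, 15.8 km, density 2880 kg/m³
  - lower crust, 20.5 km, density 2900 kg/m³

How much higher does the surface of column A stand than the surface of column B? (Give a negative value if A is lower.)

For any compensation level in the mantle, the mantle terms cancel and isostasy reduces to e = (Σt_A − Σt_B) − (Σ(ρt)_A − Σ(ρt)_B) / ρ_m.
Σt_A = 22 km; Σt_B = 37.44 km; Σ(ρt)_A = 63294; Σ(ρt)_B = 107154.2 (in km·kg/m³).
e = (22 − 37.44) − (63294 − 107154.2) / 3240 = −1.9 km.

−1.9 km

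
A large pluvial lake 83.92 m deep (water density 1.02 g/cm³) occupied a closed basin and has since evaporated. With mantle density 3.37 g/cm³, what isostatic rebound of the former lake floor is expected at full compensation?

u = d ρ_w/ρ_m = 83.92 m × 1.02/3.37 = 25.4 m.

25.4 m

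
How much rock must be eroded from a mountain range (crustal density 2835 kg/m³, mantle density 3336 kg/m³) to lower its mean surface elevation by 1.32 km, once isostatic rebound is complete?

Net drop Δ = e − u = e − e ρ_c/ρ_m = e (ρ_m − ρ_c)/ρ_m.
e = Δ ρ_m/(ρ_m − ρ_c) = 1.32 km × 3336/501 = 8.79 km.

8.79 km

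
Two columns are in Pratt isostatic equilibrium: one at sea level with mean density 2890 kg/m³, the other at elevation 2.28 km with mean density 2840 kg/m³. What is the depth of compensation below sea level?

ρ_ref D = ρ (D + h) → D (ρ_ref − ρ) = ρ h.
D = ρ h/(ρ_ref − ρ) = 2840 × 2.28 km/(2890 − 2840) = 130 km.

130 km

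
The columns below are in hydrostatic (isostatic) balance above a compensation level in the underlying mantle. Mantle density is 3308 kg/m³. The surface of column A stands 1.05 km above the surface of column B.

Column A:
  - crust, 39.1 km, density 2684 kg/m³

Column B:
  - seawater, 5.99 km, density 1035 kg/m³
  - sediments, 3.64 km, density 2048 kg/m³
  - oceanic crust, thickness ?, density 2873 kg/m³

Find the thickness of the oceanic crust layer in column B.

Take the compensation level at the base of the deeper column (depth z_c below the surface of column A) and equate Σ ρ_i t_i down to z_c; mantle fills any gap and the z_c terms cancel.
Column A: 39.1×2684 + (z_c − 39.1)×3308
Column B: 1.05×0 + 5.99×1035 + 3.64×2048 + x×2873 + (z_c − 1.05 − 9.63 − x)×3308
The z_c×3308 term appears on both sides and cancels. Collect the known terms of each column as K = Σ(ρt)_known − 3308 × (depth of known layers): K_A = 104944.4 − 3308×39.1 = −24398.4; K_B = 13654.37 − 3308×(1.05 + 9.63) = −21675.07.
Balance: K_A = K_B − x×(3308 − 2873), so x = (K_B − K_A)/(3308 − 2873) = 2723.33/435 = 6.26 km.

6.26 km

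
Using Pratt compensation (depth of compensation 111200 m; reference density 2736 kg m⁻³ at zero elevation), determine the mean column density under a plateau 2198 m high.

Pratt balance: ρ_ref D = ρ (D + h).
ρ = ρ_ref D/(D + h) = 2736 × 111200 m/(111200 m + 2198 m) = 2680 kg m⁻³.

2680 kg m⁻³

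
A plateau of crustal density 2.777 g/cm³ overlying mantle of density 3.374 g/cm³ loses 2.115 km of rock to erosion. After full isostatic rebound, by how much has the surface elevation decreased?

Rebound u = e ρ_c/ρ_m = 2.115 km × 2.777/3.374 = 1.741 km.
Net surface drop = e − u = 2.115 km − 1.741 km = e (ρ_m − ρ_c)/ρ_m = 0.374 km.

0.374 km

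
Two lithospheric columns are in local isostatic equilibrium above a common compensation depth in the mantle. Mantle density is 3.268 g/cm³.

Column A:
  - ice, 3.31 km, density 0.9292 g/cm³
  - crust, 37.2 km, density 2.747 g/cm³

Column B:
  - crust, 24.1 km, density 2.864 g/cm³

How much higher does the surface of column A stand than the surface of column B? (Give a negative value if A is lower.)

5.32 km

For any compensation level in the mantle, the mantle terms cancel and isostasy reduces to e = (Σt_A − Σt_B) − (Σ(ρt)_A − Σ(ρt)_B) / ρ_m.
Σt_A = 40.51 km; Σt_B = 24.1 km; Σ(ρt)_A = 105.264052; Σ(ρt)_B = 69.0224 (in km·g/cm³).
e = (40.51 − 24.1) − (105.264052 − 69.0224) / 3.268 = 5.32 km.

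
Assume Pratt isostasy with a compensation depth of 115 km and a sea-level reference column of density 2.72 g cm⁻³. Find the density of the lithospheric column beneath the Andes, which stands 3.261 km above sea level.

2.64 g cm⁻³

Pratt balance: ρ_ref D = ρ (D + h).
ρ = ρ_ref D/(D + h) = 2.72 × 115 km/(115 km + 3.261 km) = 2.64 g cm⁻³.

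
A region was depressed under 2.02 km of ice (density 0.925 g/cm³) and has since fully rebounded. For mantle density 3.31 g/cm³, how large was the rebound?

Removing the load lets mantle flow back in; uplift u satisfies ρ_ice t = ρ_m u.
u = t ρ_ice/ρ_m = 2.02 km × 0.925/3.31 = 0.565 km.

0.565 km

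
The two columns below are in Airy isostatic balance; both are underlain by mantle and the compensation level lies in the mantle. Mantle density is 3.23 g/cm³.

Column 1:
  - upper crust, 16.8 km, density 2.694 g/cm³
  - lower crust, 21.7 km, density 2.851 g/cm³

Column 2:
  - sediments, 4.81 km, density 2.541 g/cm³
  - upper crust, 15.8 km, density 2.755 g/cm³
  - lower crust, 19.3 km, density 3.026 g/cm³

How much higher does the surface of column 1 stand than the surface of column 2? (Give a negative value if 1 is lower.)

0.766 km

For any compensation level in the mantle, the mantle terms cancel and isostasy reduces to e = (Σt_1 − Σt_2) − (Σ(ρt)_1 − Σ(ρt)_2) / ρ_m.
Σt_1 = 38.5 km; Σt_2 = 39.91 km; Σ(ρt)_1 = 107.1259; Σ(ρt)_2 = 114.15301 (in km·g/cm³).
e = (38.5 − 39.91) − (107.1259 − 114.15301) / 3.23 = 0.766 km.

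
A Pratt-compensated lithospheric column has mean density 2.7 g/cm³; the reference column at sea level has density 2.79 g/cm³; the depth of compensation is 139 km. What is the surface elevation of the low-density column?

4.63 km

ρ_ref D = ρ (D + h) → h = D (ρ_ref − ρ)/ρ.
h = 139 km × (2.79 − 2.7)/2.7 = 4.63 km.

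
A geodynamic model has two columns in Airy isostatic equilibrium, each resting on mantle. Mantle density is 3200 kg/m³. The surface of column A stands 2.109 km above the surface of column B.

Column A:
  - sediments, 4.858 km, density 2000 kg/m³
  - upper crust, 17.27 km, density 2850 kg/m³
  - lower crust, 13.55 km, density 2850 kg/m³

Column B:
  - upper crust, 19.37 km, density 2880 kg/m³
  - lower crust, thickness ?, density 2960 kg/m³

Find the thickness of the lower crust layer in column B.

Take the compensation level at the base of the deeper column (depth z_c below the surface of column A) and equate Σ ρ_i t_i down to z_c; mantle fills any gap and the z_c terms cancel.
Column A: 4.858×2000 + 17.27×2850 + 13.55×2850 + (z_c − 35.678)×3200
Column B: 2.109×0 + 19.37×2880 + x×2960 + (z_c − 2.109 − 19.37 − x)×3200
The z_c×3200 term appears on both sides and cancels. Collect the known terms of each column as K = Σ(ρt)_known − 3200 × (depth of known layers): K_A = 97553 − 3200×35.678 = −16616.6; K_B = 55785.6 − 3200×(2.109 + 19.37) = −12947.2.
Balance: K_A = K_B − x×(3200 − 2960), so x = (K_B − K_A)/(3200 − 2960) = 3669.4/240 = 15.3 km.

15.3 km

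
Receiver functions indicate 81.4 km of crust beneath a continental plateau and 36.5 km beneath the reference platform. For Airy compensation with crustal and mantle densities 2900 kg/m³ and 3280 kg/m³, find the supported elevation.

Excess crust Δ = 81.4 km − 36.5 km = 44.9 km, split between elevation h and root r with h + r = Δ.
Airy balance ρ_c h = (ρ_m − ρ_c) r gives r = h ρ_c/(ρ_m − ρ_c), so h (1 + ρ_c/(ρ_m − ρ_c)) = Δ, i.e. h = Δ (ρ_m − ρ_c)/ρ_m.
h = 44.9 km × 380/3280 = 5.2 km.

5.2 km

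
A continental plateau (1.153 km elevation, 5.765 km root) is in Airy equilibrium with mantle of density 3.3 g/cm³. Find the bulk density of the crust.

ρ_c h = (ρ_m − ρ_c) r → ρ_c (h + r) = ρ_m r → ρ_c = ρ_m r / (h + r).
ρ_c = 3.3 × 5.765 km / (1.153 km + 5.765 km) = 2.75 g/cm³.

2.75 g/cm³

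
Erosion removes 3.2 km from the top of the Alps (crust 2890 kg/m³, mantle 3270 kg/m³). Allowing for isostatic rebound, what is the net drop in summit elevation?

Rebound u = e ρ_c/ρ_m = 3.2 km × 2890/3270 = 2.828 km.
Net surface drop = e − u = 3.2 km − 2.828 km = e (ρ_m − ρ_c)/ρ_m = 0.372 km.

0.372 km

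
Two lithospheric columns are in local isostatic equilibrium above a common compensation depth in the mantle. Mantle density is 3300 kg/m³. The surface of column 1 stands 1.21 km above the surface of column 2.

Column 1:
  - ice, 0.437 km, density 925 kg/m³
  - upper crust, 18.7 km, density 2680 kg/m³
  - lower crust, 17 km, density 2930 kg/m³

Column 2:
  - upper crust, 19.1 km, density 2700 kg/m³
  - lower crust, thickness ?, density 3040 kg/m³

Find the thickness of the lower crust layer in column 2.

13.3 km

Take the compensation level at the base of the deeper column (depth z_c below the surface of column 1) and equate Σ ρ_i t_i down to z_c; mantle fills any gap and the z_c terms cancel.
Column 1: 0.437×925 + 18.7×2680 + 17×2930 + (z_c − 36.137)×3300
Column 2: 1.21×0 + 19.1×2700 + x×3040 + (z_c − 1.21 − 19.1 − x)×3300
The z_c×3300 term appears on both sides and cancels. Collect the known terms of each column as K = Σ(ρt)_known − 3300 × (depth of known layers): K_1 = 100330.225 − 3300×36.137 = −18921.875; K_2 = 51570 − 3300×(1.21 + 19.1) = −15453.
Balance: K_1 = K_2 − x×(3300 − 3040), so x = (K_2 − K_1)/(3300 − 3040) = 3468.88/260 = 13.3 km.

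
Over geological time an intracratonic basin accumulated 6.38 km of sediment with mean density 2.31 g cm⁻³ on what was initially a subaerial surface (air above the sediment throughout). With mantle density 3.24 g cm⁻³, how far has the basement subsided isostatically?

Subaerial load: s = t ρ_sed / ρ_m = 6.38 km × 2.31/3.24 = 4.55 km.

4.55 km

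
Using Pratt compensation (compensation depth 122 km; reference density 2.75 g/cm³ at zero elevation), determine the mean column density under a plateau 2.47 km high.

2.7 g/cm³

Pratt balance: ρ_ref D = ρ (D + h).
ρ = ρ_ref D/(D + h) = 2.75 × 122 km/(122 km + 2.47 km) = 2.7 g/cm³.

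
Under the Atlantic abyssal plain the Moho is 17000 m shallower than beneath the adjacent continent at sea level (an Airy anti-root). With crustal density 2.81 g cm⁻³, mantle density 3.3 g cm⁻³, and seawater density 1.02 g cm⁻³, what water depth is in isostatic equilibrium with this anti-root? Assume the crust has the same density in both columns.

4650 m

Replacing a thickness d of crust by seawater at the top must be balanced by replacing crust with mantle at the base: d (ρ_c − ρ_w) = a (ρ_m − ρ_c).
d = a (ρ_m − ρ_c)/(ρ_c − ρ_w) = 17000 m × 0.49/1.79 = 4650 m.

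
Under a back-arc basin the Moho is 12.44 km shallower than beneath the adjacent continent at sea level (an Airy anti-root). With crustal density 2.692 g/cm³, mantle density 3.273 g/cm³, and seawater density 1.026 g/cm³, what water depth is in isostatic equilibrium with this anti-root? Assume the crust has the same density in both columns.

4.34 km

Replacing a thickness d of crust by seawater at the top must be balanced by replacing crust with mantle at the base: d (ρ_c − ρ_w) = a (ρ_m − ρ_c).
d = a (ρ_m − ρ_c)/(ρ_c − ρ_w) = 12.44 km × 0.581/1.666 = 4.34 km.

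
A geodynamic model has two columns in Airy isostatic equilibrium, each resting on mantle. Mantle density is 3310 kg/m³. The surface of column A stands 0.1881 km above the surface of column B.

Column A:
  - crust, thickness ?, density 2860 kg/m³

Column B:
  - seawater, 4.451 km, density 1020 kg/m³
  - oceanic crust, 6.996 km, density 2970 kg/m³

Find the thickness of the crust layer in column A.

Take the compensation level at the base of the deeper column (depth z_c below the surface of column A) and equate Σ ρ_i t_i down to z_c; mantle fills any gap and the z_c terms cancel.
Column A: x×2860 + (z_c − 0 − x)×3310
Column B: 0.1881×0 + 4.451×1020 + 6.996×2970 + (z_c − 0.1881 − 11.447)×3310
The z_c×3310 term appears on both sides and cancels. Collect the known terms of each column as K = Σ(ρt)_known − 3310 × (depth of known layers): K_A = 0 − 3310×0 = 0; K_B = 25318.14 − 3310×(0.1881 + 11.447) = −13194.041.
Balance: K_A − x×(3310 − 2860) = K_B, so x = (K_A − K_B)/(3310 − 2860) = 13194/450 = 29.3 km.

29.3 km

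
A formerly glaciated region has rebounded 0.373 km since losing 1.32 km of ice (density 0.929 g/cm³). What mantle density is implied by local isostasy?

ρ_m = ρ_ice t / u = 0.929 × 1.32 km/0.373 km = 3.29 g/cm³.

3.29 g/cm³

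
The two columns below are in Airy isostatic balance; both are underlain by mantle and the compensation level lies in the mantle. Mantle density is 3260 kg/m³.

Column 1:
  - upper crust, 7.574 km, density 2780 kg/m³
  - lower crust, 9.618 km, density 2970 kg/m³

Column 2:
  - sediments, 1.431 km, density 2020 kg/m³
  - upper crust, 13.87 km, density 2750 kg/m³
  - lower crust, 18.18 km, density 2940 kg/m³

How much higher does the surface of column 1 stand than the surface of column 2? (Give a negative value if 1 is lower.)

For any compensation level in the mantle, the mantle terms cancel and isostasy reduces to e = (Σt_1 − Σt_2) − (Σ(ρt)_1 − Σ(ρt)_2) / ρ_m.
Σt_1 = 17.192 km; Σt_2 = 33.481 km; Σ(ρt)_1 = 49621.18; Σ(ρt)_2 = 94482.32 (in km·kg/m³).
e = (17.192 − 33.481) − (49621.18 − 94482.32) / 3260 = −2.53 km.

−2.53 km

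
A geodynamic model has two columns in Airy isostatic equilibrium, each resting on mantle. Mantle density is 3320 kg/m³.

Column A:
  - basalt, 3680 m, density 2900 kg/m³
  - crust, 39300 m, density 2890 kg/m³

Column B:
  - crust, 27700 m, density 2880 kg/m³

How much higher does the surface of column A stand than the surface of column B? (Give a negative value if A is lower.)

1880 m

For any compensation level in the mantle, the mantle terms cancel and isostasy reduces to e = (Σt_A − Σt_B) − (Σ(ρt)_A − Σ(ρt)_B) / ρ_m.
Σt_A = 42980 m; Σt_B = 27700 m; Σ(ρt)_A = 124249000; Σ(ρt)_B = 79776000 (in m·kg/m³).
e = (42980 − 27700) − (124249000 − 79776000) / 3320 = 1880 m.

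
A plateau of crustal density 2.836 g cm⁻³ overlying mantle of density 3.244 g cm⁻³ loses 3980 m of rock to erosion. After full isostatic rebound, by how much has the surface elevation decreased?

Rebound u = e ρ_c/ρ_m = 3980 m × 2.836/3.244 = 3479 m.
Net surface drop = e − u = 3980 m − 3479 m = e (ρ_m − ρ_c)/ρ_m = 501 m.

501 m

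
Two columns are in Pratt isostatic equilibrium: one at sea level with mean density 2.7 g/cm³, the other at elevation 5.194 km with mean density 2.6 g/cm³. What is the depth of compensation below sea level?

135 km

ρ_ref D = ρ (D + h) → D (ρ_ref − ρ) = ρ h.
D = ρ h/(ρ_ref − ρ) = 2.6 × 5.194 km/(2.7 − 2.6) = 135 km.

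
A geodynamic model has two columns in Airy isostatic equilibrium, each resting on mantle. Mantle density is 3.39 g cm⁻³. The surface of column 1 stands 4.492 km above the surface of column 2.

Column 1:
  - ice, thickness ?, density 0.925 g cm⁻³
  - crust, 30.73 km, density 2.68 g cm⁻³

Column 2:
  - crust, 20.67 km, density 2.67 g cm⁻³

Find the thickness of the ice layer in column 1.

3.36 km

Take the compensation level at the base of the deeper column (depth z_c below the surface of column 1) and equate Σ ρ_i t_i down to z_c; mantle fills any gap and the z_c terms cancel.
Column 1: x×0.925 + 30.73×2.68 + (z_c − 30.73 − x)×3.39
Column 2: 4.492×0 + 20.67×2.67 + (z_c − 4.492 − 20.67)×3.39
The z_c×3.39 term appears on both sides and cancels. Collect the known terms of each column as K = Σ(ρt)_known − 3.39 × (depth of known layers): K_1 = 82.3564 − 3.39×30.73 = −21.8183; K_2 = 55.1889 − 3.39×(4.492 + 20.67) = −30.11028.
Balance: K_1 − x×(3.39 − 0.925) = K_2, so x = (K_1 − K_2)/(3.39 − 0.925) = 8.29198/2.465 = 3.36 km.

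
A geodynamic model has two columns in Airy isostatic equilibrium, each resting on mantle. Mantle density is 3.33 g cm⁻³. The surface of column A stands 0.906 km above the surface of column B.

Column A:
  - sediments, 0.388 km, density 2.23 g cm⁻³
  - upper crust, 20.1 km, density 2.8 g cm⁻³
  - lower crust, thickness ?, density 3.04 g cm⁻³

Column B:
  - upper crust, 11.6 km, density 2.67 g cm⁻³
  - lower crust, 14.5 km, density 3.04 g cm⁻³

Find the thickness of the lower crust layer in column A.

13.1 km

Take the compensation level at the base of the deeper column (depth z_c below the surface of column A) and equate Σ ρ_i t_i down to z_c; mantle fills any gap and the z_c terms cancel.
Column A: 0.388×2.23 + 20.1×2.8 + x×3.04 + (z_c − 20.488 − x)×3.33
Column B: 0.906×0 + 11.6×2.67 + 14.5×3.04 + (z_c − 0.906 − 26.1)×3.33
The z_c×3.33 term appears on both sides and cancels. Collect the known terms of each column as K = Σ(ρt)_known − 3.33 × (depth of known layers): K_A = 57.14524 − 3.33×20.488 = −11.0798; K_B = 75.052 − 3.33×(0.906 + 26.1) = −14.87798.
Balance: K_A − x×(3.33 − 3.04) = K_B, so x = (K_A − K_B)/(3.33 − 3.04) = 3.79818/0.29 = 13.1 km.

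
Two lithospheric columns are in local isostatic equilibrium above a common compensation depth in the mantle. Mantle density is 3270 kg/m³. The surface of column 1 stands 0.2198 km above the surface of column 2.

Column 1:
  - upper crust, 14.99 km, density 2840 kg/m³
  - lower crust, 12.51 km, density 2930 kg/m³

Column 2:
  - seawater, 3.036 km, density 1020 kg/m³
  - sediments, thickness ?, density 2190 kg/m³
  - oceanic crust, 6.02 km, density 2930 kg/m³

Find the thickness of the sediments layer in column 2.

Take the compensation level at the base of the deeper column (depth z_c below the surface of column 1) and equate Σ ρ_i t_i down to z_c; mantle fills any gap and the z_c terms cancel.
Column 1: 14.99×2840 + 12.51×2930 + (z_c − 27.5)×3270
Column 2: 0.2198×0 + 3.036×1020 + x×2190 + 6.02×2930 + (z_c − 0.2198 − 9.056 − x)×3270
The z_c×3270 term appears on both sides and cancels. Collect the known terms of each column as K = Σ(ρt)_known − 3270 × (depth of known layers): K_1 = 79225.9 − 3270×27.5 = −10699.1; K_2 = 20735.32 − 3270×(0.2198 + 9.056) = −9596.546.
Balance: K_1 = K_2 − x×(3270 − 2190), so x = (K_2 − K_1)/(3270 − 2190) = 1102.55/1080 = 1.02 km.

1.02 km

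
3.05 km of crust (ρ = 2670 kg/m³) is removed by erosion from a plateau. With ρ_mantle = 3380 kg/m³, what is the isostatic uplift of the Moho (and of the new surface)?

Unloading: uplift u = e ρ_c/ρ_m = 3.05 km × 2670/3380 = 2.41 km.

2.41 km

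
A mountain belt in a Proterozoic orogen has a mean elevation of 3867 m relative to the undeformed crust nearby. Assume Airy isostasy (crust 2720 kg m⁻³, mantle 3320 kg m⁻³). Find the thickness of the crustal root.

By Archimedes' principle applied to the lithosphere: the weight of the topography is balanced by the buoyancy of the root, ρ_c h = (ρ_m − ρ_c) r.
r = h · ρ_c / (ρ_m − ρ_c) = 3867 m × 2720 / (3320 − 2720) = 17500 m.

17500 m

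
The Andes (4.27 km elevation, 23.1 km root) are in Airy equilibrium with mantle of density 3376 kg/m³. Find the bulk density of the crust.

2850 kg/m³

ρ_c h = (ρ_m − ρ_c) r → ρ_c (h + r) = ρ_m r → ρ_c = ρ_m r / (h + r).
ρ_c = 3376 × 23.1 km / (4.27 km + 23.1 km) = 2850 kg/m³.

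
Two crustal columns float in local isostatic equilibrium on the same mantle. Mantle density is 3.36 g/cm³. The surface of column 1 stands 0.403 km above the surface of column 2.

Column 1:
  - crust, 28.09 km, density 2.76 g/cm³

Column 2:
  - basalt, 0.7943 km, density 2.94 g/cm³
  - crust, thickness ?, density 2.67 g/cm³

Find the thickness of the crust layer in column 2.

22 km

Take the compensation level at the base of the deeper column (depth z_c below the surface of column 1) and equate Σ ρ_i t_i down to z_c; mantle fills any gap and the z_c terms cancel.
Column 1: 28.09×2.76 + (z_c − 28.09)×3.36
Column 2: 0.403×0 + 0.7943×2.94 + x×2.67 + (z_c − 0.403 − 0.7943 − x)×3.36
The z_c×3.36 term appears on both sides and cancels. Collect the known terms of each column as K = Σ(ρt)_known − 3.36 × (depth of known layers): K_1 = 77.5284 − 3.36×28.09 = −16.854; K_2 = 2.335242 − 3.36×(0.403 + 0.7943) = −1.687686.
Balance: K_1 = K_2 − x×(3.36 − 2.67), so x = (K_2 − K_1)/(3.36 − 2.67) = 15.1663/0.69 = 22 km.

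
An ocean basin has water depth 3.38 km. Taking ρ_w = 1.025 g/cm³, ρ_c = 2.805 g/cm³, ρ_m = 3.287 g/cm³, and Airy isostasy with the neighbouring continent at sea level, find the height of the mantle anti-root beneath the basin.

Equating mass per unit area of the two columns: replacing crust with seawater at the top is compensated by replacing crust with mantle at the base: d (ρ_c − ρ_w) = a (ρ_m − ρ_c).
a = d (ρ_c − ρ_w)/(ρ_m − ρ_c) = 3.38 km × 1.78/0.482 = 12.5 km.

12.5 km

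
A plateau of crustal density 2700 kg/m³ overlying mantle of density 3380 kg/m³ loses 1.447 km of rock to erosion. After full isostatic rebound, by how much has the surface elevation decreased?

Rebound u = e ρ_c/ρ_m = 1.447 km × 2700/3380 = 1.156 km.
Net surface drop = e − u = 1.447 km − 1.156 km = e (ρ_m − ρ_c)/ρ_m = 0.291 km.

0.291 km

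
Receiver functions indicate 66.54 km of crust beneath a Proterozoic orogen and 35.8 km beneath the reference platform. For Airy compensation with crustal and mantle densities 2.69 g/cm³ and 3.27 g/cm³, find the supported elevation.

Excess crust Δ = 66.54 km − 35.8 km = 30.74 km, split between elevation h and root r with h + r = Δ.
Airy balance ρ_c h = (ρ_m − ρ_c) r gives r = h ρ_c/(ρ_m − ρ_c), so h (1 + ρ_c/(ρ_m − ρ_c)) = Δ, i.e. h = Δ (ρ_m − ρ_c)/ρ_m.
h = 30.74 km × 0.58/3.27 = 5.45 km.

5.45 km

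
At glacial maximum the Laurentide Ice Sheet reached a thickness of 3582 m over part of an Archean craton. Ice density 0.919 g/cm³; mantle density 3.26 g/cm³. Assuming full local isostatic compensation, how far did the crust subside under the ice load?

By Archimedes' principle applied to the lithosphere: the ice load ρ_ice t is balanced by mantle displaced below, ρ_m s.
s = t ρ_ice / ρ_m = 3582 m × 0.919/3.26 = 1010 m.

1010 m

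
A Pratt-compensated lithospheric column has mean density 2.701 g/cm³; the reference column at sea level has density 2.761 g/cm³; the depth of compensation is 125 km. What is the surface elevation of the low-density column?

ρ_ref D = ρ (D + h) → h = D (ρ_ref − ρ)/ρ.
h = 125 km × (2.761 − 2.701)/2.701 = 2.78 km.

2.78 km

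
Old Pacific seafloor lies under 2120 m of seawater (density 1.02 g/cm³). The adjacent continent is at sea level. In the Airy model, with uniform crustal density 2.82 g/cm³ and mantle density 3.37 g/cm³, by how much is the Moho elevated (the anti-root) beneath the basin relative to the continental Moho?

6940 m

In Airy isostatic equilibrium: replacing crust with seawater at the top is compensated by replacing crust with mantle at the base: d (ρ_c − ρ_w) = a (ρ_m − ρ_c).
a = d (ρ_c − ρ_w)/(ρ_m − ρ_c) = 2120 m × 1.8/0.55 = 6940 m.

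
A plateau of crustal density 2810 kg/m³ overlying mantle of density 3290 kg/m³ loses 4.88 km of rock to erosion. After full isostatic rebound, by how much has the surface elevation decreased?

Rebound u = e ρ_c/ρ_m = 4.88 km × 2810/3290 = 4.168 km.
Net surface drop = e − u = 4.88 km − 4.168 km = e (ρ_m − ρ_c)/ρ_m = 0.712 km.

0.712 km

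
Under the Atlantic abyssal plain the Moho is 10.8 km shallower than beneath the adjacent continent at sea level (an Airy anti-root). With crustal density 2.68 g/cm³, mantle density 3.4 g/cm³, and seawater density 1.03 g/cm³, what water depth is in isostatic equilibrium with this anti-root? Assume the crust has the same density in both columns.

Replacing a thickness d of crust by seawater at the top must be balanced by replacing crust with mantle at the base: d (ρ_c − ρ_w) = a (ρ_m − ρ_c).
d = a (ρ_m − ρ_c)/(ρ_c − ρ_w) = 10.8 km × 0.72/1.65 = 4.71 km.

4.71 km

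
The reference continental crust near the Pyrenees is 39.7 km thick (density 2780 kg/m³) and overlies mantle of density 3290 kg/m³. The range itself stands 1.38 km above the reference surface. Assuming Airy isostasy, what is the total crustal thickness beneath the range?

48.6 km

Root depth r = h ρ_c / (ρ_m − ρ_c) = 1.38 km × 2780 / 510 = 7.522 km.
Total thickness = T + h + r = 39.7 km + 1.38 km + 7.522 km = 48.6 km.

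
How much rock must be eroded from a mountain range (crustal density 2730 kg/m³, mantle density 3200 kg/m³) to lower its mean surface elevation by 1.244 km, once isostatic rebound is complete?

Net drop Δ = e − u = e − e ρ_c/ρ_m = e (ρ_m − ρ_c)/ρ_m.
e = Δ ρ_m/(ρ_m − ρ_c) = 1.244 km × 3200/470 = 8.47 km.

8.47 km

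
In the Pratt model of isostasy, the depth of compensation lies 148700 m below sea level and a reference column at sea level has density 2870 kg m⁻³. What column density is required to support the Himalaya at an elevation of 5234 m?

Pratt balance: ρ_ref D = ρ (D + h).
ρ = ρ_ref D/(D + h) = 2870 × 148700 m/(148700 m + 5234 m) = 2770 kg m⁻³.

2770 kg m⁻³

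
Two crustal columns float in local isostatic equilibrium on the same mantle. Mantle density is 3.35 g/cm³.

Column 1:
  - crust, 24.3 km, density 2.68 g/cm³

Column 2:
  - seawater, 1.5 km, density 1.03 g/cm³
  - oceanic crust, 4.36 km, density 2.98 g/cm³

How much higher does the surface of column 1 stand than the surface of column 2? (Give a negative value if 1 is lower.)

3.34 km

For any compensation level in the mantle, the mantle terms cancel and isostasy reduces to e = (Σt_1 − Σt_2) − (Σ(ρt)_1 − Σ(ρt)_2) / ρ_m.
Σt_1 = 24.3 km; Σt_2 = 5.86 km; Σ(ρt)_1 = 65.124; Σ(ρt)_2 = 14.5378 (in km·g/cm³).
e = (24.3 − 5.86) − (65.124 − 14.5378) / 3.35 = 3.34 km.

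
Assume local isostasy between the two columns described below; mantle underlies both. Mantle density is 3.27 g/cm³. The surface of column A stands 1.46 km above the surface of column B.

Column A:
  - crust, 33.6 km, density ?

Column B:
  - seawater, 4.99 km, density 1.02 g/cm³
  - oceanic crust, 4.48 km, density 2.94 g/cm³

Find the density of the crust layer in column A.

Take the compensation level at the base of the deeper column (depth z_c below the surface of column A) and equate Σ ρ_i t_i down to z_c; mantle fills any gap and the z_c terms cancel.
Column A: 33.6×ρ + (z_c − 33.6)×3.27
Column B: 1.46×0 + 4.99×1.02 + 4.48×2.94 + (z_c − 1.46 − 9.47)×3.27
The z_c×3.27 term appears on both sides and cancels. Collect the known terms of each column as K = Σ(ρt)_known − 3.27 × (depth of known layers): K_A = 0 − 3.27×33.6 = −109.872; K_B = 18.261 − 3.27×(1.46 + 9.47) = −17.4801.
Balance: K_A + 33.6×ρ = K_B, so ρ = (K_B − K_A)/33.6 = 92.3919/33.6 = 2.75 g/cm³.

2.75 g/cm³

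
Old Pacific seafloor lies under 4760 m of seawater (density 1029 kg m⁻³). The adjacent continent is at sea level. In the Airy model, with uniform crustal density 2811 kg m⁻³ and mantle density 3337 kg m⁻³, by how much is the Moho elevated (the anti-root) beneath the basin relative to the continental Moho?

For local isostatic compensation: replacing crust with seawater at the top is compensated by replacing crust with mantle at the base: d (ρ_c − ρ_w) = a (ρ_m − ρ_c).
a = d (ρ_c − ρ_w)/(ρ_m − ρ_c) = 4760 m × 1782/526 = 16100 m.

16100 m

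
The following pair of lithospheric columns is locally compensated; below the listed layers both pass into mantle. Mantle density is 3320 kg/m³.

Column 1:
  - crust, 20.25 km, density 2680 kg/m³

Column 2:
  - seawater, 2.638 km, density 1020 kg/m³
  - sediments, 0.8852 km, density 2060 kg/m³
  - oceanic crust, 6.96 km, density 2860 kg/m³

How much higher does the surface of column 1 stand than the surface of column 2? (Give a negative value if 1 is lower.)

0.776 km

For any compensation level in the mantle, the mantle terms cancel and isostasy reduces to e = (Σt_1 − Σt_2) − (Σ(ρt)_1 − Σ(ρt)_2) / ρ_m.
Σt_1 = 20.25 km; Σt_2 = 10.4832 km; Σ(ρt)_1 = 54270; Σ(ρt)_2 = 24419.872 (in km·kg/m³).
e = (20.25 − 10.4832) − (54270 − 24419.872) / 3320 = 0.776 km.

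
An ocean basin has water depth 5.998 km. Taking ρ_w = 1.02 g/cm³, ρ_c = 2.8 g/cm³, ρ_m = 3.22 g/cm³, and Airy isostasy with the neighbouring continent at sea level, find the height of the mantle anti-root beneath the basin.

Balancing pressure at the compensation depth: replacing crust with seawater at the top is compensated by replacing crust with mantle at the base: d (ρ_c − ρ_w) = a (ρ_m − ρ_c).
a = d (ρ_c − ρ_w)/(ρ_m − ρ_c) = 5.998 km × 1.78/0.42 = 25.4 km.

25.4 km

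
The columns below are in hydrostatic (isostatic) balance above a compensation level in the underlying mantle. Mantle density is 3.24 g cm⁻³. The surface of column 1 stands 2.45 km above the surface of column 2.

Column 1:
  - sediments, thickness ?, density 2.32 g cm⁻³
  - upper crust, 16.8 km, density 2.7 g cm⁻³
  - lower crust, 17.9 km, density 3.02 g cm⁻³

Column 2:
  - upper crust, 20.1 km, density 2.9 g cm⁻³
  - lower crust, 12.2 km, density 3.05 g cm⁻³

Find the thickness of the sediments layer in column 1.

Take the compensation level at the base of the deeper column (depth z_c below the surface of column 1) and equate Σ ρ_i t_i down to z_c; mantle fills any gap and the z_c terms cancel.
Column 1: x×2.32 + 16.8×2.7 + 17.9×3.02 + (z_c − 34.7 − x)×3.24
Column 2: 2.45×0 + 20.1×2.9 + 12.2×3.05 + (z_c − 2.45 − 32.3)×3.24
The z_c×3.24 term appears on both sides and cancels. Collect the known terms of each column as K = Σ(ρt)_known − 3.24 × (depth of known layers): K_1 = 99.418 − 3.24×34.7 = −13.01; K_2 = 95.5 − 3.24×(2.45 + 32.3) = −17.09.
Balance: K_1 − x×(3.24 − 2.32) = K_2, so x = (K_1 − K_2)/(3.24 − 2.32) = 4.08/0.92 = 4.43 km.

4.43 km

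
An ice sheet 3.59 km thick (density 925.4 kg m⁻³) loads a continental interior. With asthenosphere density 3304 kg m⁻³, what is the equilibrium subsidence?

1.01 km

For local isostatic compensation: the ice load ρ_ice t is balanced by mantle displaced below, ρ_m s.
s = t ρ_ice / ρ_m = 3.59 km × 925.4/3304 = 1.01 km.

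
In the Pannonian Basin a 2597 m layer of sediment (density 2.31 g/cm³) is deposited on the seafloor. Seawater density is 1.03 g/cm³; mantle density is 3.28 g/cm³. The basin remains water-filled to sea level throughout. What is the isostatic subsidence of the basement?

1480 m

Submarine loading: the sediment displaces seawater, and the subsidence is in turn flooded, so s (ρ_m − ρ_w) = t (ρ_sed − ρ_w).
s = 2597 m × (2.31 − 1.03) / (3.28 − 1.03) = 1480 m.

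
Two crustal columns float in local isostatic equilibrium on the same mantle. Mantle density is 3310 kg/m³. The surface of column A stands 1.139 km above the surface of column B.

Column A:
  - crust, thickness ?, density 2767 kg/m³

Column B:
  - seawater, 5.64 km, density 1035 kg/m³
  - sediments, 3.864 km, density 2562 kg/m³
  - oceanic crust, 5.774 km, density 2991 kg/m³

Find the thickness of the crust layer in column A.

Take the compensation level at the base of the deeper column (depth z_c below the surface of column A) and equate Σ ρ_i t_i down to z_c; mantle fills any gap and the z_c terms cancel.
Column A: x×2767 + (z_c − 0 − x)×3310
Column B: 1.139×0 + 5.64×1035 + 3.864×2562 + 5.774×2991 + (z_c − 1.139 − 15.278)×3310
The z_c×3310 term appears on both sides and cancels. Collect the known terms of each column as K = Σ(ρt)_known − 3310 × (depth of known layers): K_A = 0 − 3310×0 = 0; K_B = 33007.002 − 3310×(1.139 + 15.278) = −21333.268.
Balance: K_A − x×(3310 − 2767) = K_B, so x = (K_A − K_B)/(3310 − 2767) = 21333.3/543 = 39.3 km.

39.3 km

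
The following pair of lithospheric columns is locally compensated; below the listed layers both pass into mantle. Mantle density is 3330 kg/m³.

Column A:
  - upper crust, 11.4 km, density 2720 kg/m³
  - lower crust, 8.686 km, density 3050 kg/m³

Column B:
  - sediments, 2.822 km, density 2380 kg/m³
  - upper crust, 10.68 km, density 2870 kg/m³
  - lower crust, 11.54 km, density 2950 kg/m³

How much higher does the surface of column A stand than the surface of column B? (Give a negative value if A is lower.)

For any compensation level in the mantle, the mantle terms cancel and isostasy reduces to e = (Σt_A − Σt_B) − (Σ(ρt)_A − Σ(ρt)_B) / ρ_m.
Σt_A = 20.086 km; Σt_B = 25.042 km; Σ(ρt)_A = 57500.3; Σ(ρt)_B = 71410.96 (in km·kg/m³).
e = (20.086 − 25.042) − (57500.3 − 71410.96) / 3330 = −0.779 km.

−0.779 km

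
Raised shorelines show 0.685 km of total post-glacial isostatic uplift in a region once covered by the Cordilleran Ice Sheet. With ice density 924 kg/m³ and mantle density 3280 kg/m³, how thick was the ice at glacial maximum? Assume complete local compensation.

u = t ρ_ice/ρ_m → t = u ρ_m/ρ_ice = 0.685 km × 3280/924 = 2.43 km.

2.43 km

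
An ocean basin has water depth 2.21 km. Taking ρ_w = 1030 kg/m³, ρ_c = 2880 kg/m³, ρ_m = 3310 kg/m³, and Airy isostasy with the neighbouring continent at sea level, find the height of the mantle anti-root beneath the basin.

9.51 km

Balancing pressure at the compensation depth: replacing crust with seawater at the top is compensated by replacing crust with mantle at the base: d (ρ_c − ρ_w) = a (ρ_m − ρ_c).
a = d (ρ_c − ρ_w)/(ρ_m − ρ_c) = 2.21 km × 1850/430 = 9.51 km.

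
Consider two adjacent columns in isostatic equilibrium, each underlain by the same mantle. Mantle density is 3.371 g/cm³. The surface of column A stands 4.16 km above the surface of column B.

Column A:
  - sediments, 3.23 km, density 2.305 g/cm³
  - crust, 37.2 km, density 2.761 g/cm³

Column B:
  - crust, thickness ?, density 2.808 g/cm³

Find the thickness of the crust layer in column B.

Take the compensation level at the base of the deeper column (depth z_c below the surface of column A) and equate Σ ρ_i t_i down to z_c; mantle fills any gap and the z_c terms cancel.
Column A: 3.23×2.305 + 37.2×2.761 + (z_c − 40.43)×3.371
Column B: 4.16×0 + x×2.808 + (z_c − 4.16 − 0 − x)×3.371
The z_c×3.371 term appears on both sides and cancels. Collect the known terms of each column as K = Σ(ρt)_known − 3.371 × (depth of known layers): K_A = 110.15435 − 3.371×40.43 = −26.13518; K_B = 0 − 3.371×(4.16 + 0) = −14.02336.
Balance: K_A = K_B − x×(3.371 − 2.808), so x = (K_B − K_A)/(3.371 − 2.808) = 12.1118/0.563 = 21.5 km.

21.5 km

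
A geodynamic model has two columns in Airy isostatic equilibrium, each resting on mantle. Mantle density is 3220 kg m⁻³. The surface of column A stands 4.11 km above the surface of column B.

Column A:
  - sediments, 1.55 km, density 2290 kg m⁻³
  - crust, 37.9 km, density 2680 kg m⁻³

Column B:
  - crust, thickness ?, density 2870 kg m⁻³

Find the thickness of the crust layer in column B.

24.8 km

Take the compensation level at the base of the deeper column (depth z_c below the surface of column A) and equate Σ ρ_i t_i down to z_c; mantle fills any gap and the z_c terms cancel.
Column A: 1.55×2290 + 37.9×2680 + (z_c − 39.45)×3220
Column B: 4.11×0 + x×2870 + (z_c − 4.11 − 0 − x)×3220
The z_c×3220 term appears on both sides and cancels. Collect the known terms of each column as K = Σ(ρt)_known − 3220 × (depth of known layers): K_A = 105121.5 − 3220×39.45 = −21907.5; K_B = 0 − 3220×(4.11 + 0) = −13234.2.
Balance: K_A = K_B − x×(3220 − 2870), so x = (K_B − K_A)/(3220 − 2870) = 8673.3/350 = 24.8 km.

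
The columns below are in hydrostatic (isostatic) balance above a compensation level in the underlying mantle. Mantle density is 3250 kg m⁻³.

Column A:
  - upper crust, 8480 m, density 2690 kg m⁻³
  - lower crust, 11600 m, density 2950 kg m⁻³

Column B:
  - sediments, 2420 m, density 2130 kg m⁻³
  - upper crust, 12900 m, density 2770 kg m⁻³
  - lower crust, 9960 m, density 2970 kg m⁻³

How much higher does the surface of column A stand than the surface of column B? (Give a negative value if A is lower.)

For any compensation level in the mantle, the mantle terms cancel and isostasy reduces to e = (Σt_A − Σt_B) − (Σ(ρt)_A − Σ(ρt)_B) / ρ_m.
Σt_A = 20080 m; Σt_B = 25280 m; Σ(ρt)_A = 57031200; Σ(ρt)_B = 70468800 (in m·kg m⁻³).
e = (20080 − 25280) − (57031200 − 70468800) / 3250 = −1070 m.

−1070 m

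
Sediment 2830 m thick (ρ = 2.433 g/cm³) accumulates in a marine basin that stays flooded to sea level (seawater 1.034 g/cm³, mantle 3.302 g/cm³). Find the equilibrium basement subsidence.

Submarine loading: the sediment displaces seawater, and the subsidence is in turn flooded, so s (ρ_m − ρ_w) = t (ρ_sed − ρ_w).
s = 2830 m × (2.433 − 1.034) / (3.302 − 1.034) = 1750 m.

1750 m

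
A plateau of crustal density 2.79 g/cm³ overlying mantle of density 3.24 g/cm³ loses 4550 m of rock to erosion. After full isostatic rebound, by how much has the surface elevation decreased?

Rebound u = e ρ_c/ρ_m = 4550 m × 2.79/3.24 = 3918 m.
Net surface drop = e − u = 4550 m − 3918 m = e (ρ_m − ρ_c)/ρ_m = 632 m.

632 m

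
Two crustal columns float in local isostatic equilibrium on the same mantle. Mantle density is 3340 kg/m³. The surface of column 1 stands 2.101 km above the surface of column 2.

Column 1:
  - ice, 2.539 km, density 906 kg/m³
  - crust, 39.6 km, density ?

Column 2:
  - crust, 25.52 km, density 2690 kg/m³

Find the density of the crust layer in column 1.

Take the compensation level at the base of the deeper column (depth z_c below the surface of column 1) and equate Σ ρ_i t_i down to z_c; mantle fills any gap and the z_c terms cancel.
Column 1: 2.539×906 + 39.6×ρ + (z_c − 42.139)×3340
Column 2: 2.101×0 + 25.52×2690 + (z_c − 2.101 − 25.52)×3340
The z_c×3340 term appears on both sides and cancels. Collect the known terms of each column as K = Σ(ρt)_known − 3340 × (depth of known layers): K_1 = 2300.334 − 3340×42.139 = −138443.926; K_2 = 68648.8 − 3340×(2.101 + 25.52) = −23605.34.
Balance: K_1 + 39.6×ρ = K_2, so ρ = (K_2 − K_1)/39.6 = 114839/39.6 = 2900 kg/m³.

2900 kg/m³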